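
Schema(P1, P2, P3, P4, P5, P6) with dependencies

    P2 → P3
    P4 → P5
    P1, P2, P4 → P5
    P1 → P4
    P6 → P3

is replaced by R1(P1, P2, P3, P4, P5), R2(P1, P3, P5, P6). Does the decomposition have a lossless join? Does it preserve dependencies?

lossy but dependency-preserving

Lossless test: (P1, P3, P5)⁺ = {P1, P3, P4, P5}, which is a superkey of neither fragment — lossy.
Dependency preservation: every FD's attributes lie within a single fragment, so each can be enforced locally — preserved.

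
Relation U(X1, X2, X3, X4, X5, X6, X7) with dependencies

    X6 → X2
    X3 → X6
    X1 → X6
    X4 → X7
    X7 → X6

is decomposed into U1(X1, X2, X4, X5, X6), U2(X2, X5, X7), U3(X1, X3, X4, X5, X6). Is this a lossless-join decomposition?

No

Chase test. Columns are X1, X2, X3, X4, X5, X6, X7; row i has aⱼ where attribute j ∈ Ui, else bᵢⱼ.
Initial tableau (one row per fragment):
  row 1: a1 a2 b13 a4 a5 a6 b17
  row 2: b21 a2 b23 b24 a5 b26 a7
  row 3: a1 b32 a3 a4 a5 a6 b37
Rows 1 and 3 agree on X6; apply X6→X2 and equate their X2 entries.
Rows 1 and 3 agree on X4; apply X4→X7 and equate their X7 entries.
No row becomes fully distinguished — the join is lossy.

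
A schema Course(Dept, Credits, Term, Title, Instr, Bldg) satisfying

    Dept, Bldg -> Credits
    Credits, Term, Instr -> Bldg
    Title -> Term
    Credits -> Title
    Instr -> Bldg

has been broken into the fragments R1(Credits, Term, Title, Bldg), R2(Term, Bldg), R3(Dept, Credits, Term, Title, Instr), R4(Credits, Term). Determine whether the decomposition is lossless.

Chase test. Columns are Dept, Credits, Term, Title, Instr, Bldg; row i has aⱼ where attribute j ∈ Ri, else bᵢⱼ.
Initial tableau (one row per fragment):
  row 1: b11 a2 a3 a4 b15 a6
  row 2: b21 b22 a3 b24 b25 a6
  row 3: a1 a2 a3 a4 a5 b36
  row 4: b41 a2 a3 b44 b45 b46
Rows 1 and 4 agree on Credits; apply Credits→Title and equate their Title entries.
No row becomes fully distinguished — the join is lossy.

No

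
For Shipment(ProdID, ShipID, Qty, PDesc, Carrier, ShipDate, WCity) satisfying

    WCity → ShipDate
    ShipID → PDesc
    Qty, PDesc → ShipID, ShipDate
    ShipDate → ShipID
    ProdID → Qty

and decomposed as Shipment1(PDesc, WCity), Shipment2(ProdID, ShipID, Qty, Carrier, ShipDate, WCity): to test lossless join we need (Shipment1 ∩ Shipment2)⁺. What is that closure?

ShipID, PDesc, ShipDate, WCity

Shipment1 ∩ Shipment2 = {WCity}.
WCity → ShipDate applies, adding ShipDate
ShipDate → ShipID applies, adding ShipID
ShipID → PDesc applies, adding PDesc
Closure: {ShipID, PDesc, ShipDate, WCity}.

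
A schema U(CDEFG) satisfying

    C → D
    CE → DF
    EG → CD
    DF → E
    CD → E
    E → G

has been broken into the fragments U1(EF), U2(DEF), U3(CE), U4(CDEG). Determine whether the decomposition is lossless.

Chase test. Columns are CDEFG; row i has aⱼ where attribute j ∈ Ui, else bᵢⱼ.
Initial tableau (one row per fragment):
  row 1: b11 b12 a3 a4 b15
  row 2: b21 a2 a3 a4 b25
  row 3: a1 b32 a3 b34 b35
  row 4: a1 a2 a3 b44 a5
Rows 3 and 4 agree on C; apply C→D and equate their D entries.
Rows 3 and 4 agree on CE; apply CE→DF and equate their DF entries.
Rows 1 and 2 agree on E; apply E→G and equate their G entries.
Rows 1 and 3 agree on E; apply E→G and equate their G entries.
Rows 1 and 4 agree on E; apply E→G and equate their G entries.
Rows 1 and 2 agree on EG; apply EG→CD and equate their CD entries.
Rows 1 and 3 agree on EG; apply EG→CD and equate their CD entries.
Rows 1 and 3 agree on CE; apply CE→DF and equate their DF entries.
Row 1 is now all distinguished symbols — the join is lossless.

Yes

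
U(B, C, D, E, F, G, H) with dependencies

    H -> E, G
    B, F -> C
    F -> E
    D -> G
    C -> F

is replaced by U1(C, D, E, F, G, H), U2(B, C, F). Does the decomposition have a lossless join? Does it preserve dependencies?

lossy but dependency-preserving

Lossless test: (C, F)⁺ = {C, E, F}, which is a superkey of neither fragment — lossy.
Dependency preservation: every FD's attributes lie within a single fragment, so each can be enforced locally — preserved.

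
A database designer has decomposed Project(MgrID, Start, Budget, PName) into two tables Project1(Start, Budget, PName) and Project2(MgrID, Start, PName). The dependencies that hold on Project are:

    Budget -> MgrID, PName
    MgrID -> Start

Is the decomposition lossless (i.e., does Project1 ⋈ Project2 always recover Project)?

Common attributes: Project1 ∩ Project2 = {Start, PName}.
No dependency enlarges {Start, PName}, so (Start, PName)⁺ = {Start, PName}.
The closure contains neither all of Project1 = {Start, Budget, PName} nor all of Project2 = {MgrID, Start, PName}, so the common attributes are not a superkey of either fragment. The join is lossy.

No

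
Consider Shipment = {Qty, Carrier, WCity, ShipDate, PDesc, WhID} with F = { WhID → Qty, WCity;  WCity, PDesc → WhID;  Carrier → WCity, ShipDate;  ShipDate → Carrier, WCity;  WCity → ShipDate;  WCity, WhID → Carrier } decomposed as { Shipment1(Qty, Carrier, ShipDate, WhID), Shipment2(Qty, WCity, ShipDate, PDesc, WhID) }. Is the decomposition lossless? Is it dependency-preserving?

Lossless test: (Qty, ShipDate, WhID)⁺ = {Qty, Carrier, WCity, ShipDate, WhID}, which contains all of one fragment — lossless.
Dependency preservation: Carrier → WCity, ShipDate; ShipDate → Carrier, WCity; WCity, WhID → Carrier are not contained in any single fragment, but the restricted closure of each left-hand side across the fragments still reaches the right-hand side; the remaining FDs each lie inside some fragment. All dependencies are preserved.

lossless and dependency-preserving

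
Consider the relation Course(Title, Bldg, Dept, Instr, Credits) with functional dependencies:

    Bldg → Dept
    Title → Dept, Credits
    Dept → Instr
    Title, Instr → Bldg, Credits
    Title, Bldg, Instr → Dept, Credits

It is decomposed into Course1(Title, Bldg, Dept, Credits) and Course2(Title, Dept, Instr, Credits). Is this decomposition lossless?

Common attributes: Course1 ∩ Course2 = {Title, Dept, Credits}.
Closure of {Title, Dept, Credits}: Dept → Instr applies, adding Instr; Title, Instr → Bldg, Credits applies, adding Bldg. So (Title, Dept, Credits)⁺ = {Title, Bldg, Dept, Instr, Credits}.
This closure contains every attribute of Course1, so Course1 ∩ Course2 → Course1. The join is lossless.

Yes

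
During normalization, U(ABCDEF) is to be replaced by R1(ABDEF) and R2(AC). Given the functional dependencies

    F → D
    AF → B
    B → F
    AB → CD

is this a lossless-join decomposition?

Common attributes: R1 ∩ R2 = {A}.
No dependency enlarges {A}, so (A)⁺ = {A}.
The closure contains neither all of R1 = {ABDEF} nor all of R2 = {AC}, so the common attributes are not a superkey of either fragment. The join is lossy.

No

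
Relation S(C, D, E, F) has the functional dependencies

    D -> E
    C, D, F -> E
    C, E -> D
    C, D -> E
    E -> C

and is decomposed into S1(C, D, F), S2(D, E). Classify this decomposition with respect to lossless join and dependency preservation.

lossless and dependency-preserving

Lossless test: (D)⁺ = {C, D, E}, which contains all of one fragment — lossless.
Dependency preservation: C, D, F → E; C, E → D; C, D → E; E → C are not contained in any single fragment, but the restricted closure of each left-hand side across the fragments still reaches the right-hand side; the remaining FDs each lie inside some fragment. All dependencies are preserved.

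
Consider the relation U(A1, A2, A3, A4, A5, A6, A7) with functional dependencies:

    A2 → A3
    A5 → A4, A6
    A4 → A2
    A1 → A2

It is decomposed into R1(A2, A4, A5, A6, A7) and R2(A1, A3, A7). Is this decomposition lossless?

No

Common attributes: R1 ∩ R2 = {A7}.
No dependency enlarges {A7}, so (A7)⁺ = {A7}.
The closure contains neither all of R1 = {A2, A4, A5, A6, A7} nor all of R2 = {A1, A3, A7}, so the common attributes are not a superkey of either fragment. The join is lossy.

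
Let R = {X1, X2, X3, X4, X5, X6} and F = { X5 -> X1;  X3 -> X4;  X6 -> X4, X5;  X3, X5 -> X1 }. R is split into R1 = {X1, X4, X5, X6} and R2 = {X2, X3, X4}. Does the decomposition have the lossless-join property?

No

Common attributes: R1 ∩ R2 = {X4}.
No dependency enlarges {X4}, so (X4)⁺ = {X4}.
The closure contains neither all of R1 = {X1, X4, X5, X6} nor all of R2 = {X2, X3, X4}, so the common attributes are not a superkey of either fragment. The join is lossy.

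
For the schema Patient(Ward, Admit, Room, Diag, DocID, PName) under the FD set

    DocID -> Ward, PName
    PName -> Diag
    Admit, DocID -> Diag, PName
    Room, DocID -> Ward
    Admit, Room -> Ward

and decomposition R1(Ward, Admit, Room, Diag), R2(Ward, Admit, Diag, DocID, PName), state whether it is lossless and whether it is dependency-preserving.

Lossless test: (Ward, Admit, Diag)⁺ = {Ward, Admit, Diag}, which is a superkey of neither fragment — lossy.
Dependency preservation: Room, DocID → Ward is not contained in any single fragment, but the restricted closure of its left-hand side across the fragments still reaches the right-hand side; the remaining FDs each lie inside some fragment. All dependencies are preserved.

lossy but dependency-preserving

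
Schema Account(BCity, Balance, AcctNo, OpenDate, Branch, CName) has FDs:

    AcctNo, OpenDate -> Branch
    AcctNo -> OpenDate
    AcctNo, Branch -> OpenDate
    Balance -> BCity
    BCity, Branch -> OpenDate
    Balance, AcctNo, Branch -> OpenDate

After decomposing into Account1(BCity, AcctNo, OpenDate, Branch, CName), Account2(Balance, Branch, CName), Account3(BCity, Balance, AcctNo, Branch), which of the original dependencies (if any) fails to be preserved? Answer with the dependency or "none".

none

AcctNo, OpenDate → Branch lies within Account1.
AcctNo → OpenDate lies within Account1.
AcctNo, Branch → OpenDate lies within Account1.
Balance → BCity lies within Account3.
BCity, Branch → OpenDate lies within Account1.
Balance, AcctNo, Branch → OpenDate: restricted closure across fragments reaches OpenDate.
Every dependency is enforceable on the fragments, so the decomposition is dependency-preserving.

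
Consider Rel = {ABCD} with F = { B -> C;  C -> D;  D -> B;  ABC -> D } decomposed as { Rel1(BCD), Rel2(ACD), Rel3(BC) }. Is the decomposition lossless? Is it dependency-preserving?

lossless and dependency-preserving

Lossless test (chase): Rows 1 and 3 agree on C; apply C→D and equate their D entries. Rows 1 and 2 agree on D; apply D→B and equate their B entries. Row 2 is now all distinguished symbols — the join is lossless.
Dependency preservation: ABC → D is not contained in any single fragment, but the restricted closure of its left-hand side across the fragments still reaches the right-hand side; the remaining FDs each lie inside some fragment. All dependencies are preserved.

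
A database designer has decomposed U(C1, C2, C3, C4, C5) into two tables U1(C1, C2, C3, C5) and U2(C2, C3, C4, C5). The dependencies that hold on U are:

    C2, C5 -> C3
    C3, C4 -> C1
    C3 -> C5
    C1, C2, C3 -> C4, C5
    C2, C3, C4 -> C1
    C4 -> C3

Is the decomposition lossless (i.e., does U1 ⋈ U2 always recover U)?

Common attributes: U1 ∩ U2 = {C2, C3, C5}.
No dependency enlarges {C2, C3, C5}, so (C2, C3, C5)⁺ = {C2, C3, C5}.
The closure contains neither all of U1 = {C1, C2, C3, C5} nor all of U2 = {C2, C3, C4, C5}, so the common attributes are not a superkey of either fragment. The join is lossy.

No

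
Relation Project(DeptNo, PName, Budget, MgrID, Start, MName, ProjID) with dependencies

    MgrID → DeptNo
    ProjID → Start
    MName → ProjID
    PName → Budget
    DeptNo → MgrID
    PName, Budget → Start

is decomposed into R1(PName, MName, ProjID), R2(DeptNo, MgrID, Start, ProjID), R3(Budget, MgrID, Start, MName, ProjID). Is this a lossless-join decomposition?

No

Chase test. Columns are DeptNo, PName, Budget, MgrID, Start, MName, ProjID; row i has aⱼ where attribute j ∈ Ri, else bᵢⱼ.
Initial tableau (one row per fragment):
  row 1: b11 a2 b13 b14 b15 a6 a7
  row 2: a1 b22 b23 a4 a5 b26 a7
  row 3: b31 b32 a3 a4 a5 a6 a7
Rows 2 and 3 agree on MgrID; apply MgrID→DeptNo and equate their DeptNo entries.
Rows 1 and 2 agree on ProjID; apply ProjID→Start and equate their Start entries.
No row becomes fully distinguished — the join is lossy.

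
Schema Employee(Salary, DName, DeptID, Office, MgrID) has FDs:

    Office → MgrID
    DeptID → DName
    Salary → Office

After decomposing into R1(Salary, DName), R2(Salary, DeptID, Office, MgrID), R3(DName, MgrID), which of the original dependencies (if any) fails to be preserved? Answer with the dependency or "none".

DeptID → DName

Check DeptID → DName: no single fragment contains all of {DName, DeptID}, and the restricted closure of {DeptID} across the fragments never reaches {DName}.
Office → MgrID is preserved.
Salary → Office is preserved.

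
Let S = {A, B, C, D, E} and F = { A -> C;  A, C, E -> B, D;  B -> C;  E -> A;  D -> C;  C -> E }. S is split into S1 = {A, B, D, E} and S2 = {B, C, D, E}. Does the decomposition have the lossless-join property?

Common attributes: S1 ∩ S2 = {B, D, E}.
Closure of {B, D, E}: B → C applies, adding C; E → A applies, adding A. So (B, D, E)⁺ = {A, B, C, D, E}.
This closure contains every attribute of S1, so S1 ∩ S2 → S1. The join is lossless.

Yes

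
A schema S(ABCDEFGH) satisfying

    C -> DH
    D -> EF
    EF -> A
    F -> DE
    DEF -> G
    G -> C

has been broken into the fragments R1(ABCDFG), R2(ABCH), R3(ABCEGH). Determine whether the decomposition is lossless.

Chase test. Columns are ABCDEFGH; row i has aⱼ where attribute j ∈ Ri, else bᵢⱼ.
Initial tableau (one row per fragment):
  row 1: a1 a2 a3 a4 b15 a6 a7 b18
  row 2: a1 a2 a3 b24 b25 b26 b27 a8
  row 3: a1 a2 a3 b34 a5 b36 a7 a8
Rows 1 and 2 agree on C; apply C→DH and equate their DH entries.
Rows 1 and 3 agree on C; apply C→DH and equate their DH entries.
Rows 1 and 2 agree on D; apply D→EF and equate their EF entries.
Rows 1 and 3 agree on D; apply D→EF and equate their EF entries.
Rows 1 and 2 agree on DEF; apply DEF→G and equate their G entries.
Row 1 is now all distinguished symbols — the join is lossless.

Yes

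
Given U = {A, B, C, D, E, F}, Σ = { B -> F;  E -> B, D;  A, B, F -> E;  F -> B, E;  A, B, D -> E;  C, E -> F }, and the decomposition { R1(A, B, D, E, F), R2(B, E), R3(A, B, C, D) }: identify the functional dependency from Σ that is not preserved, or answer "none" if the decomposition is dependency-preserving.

none

B → F lies within R1.
E → B, D lies within R1.
A, B, F → E lies within R1.
F → B, E lies within R1.
A, B, D → E lies within R1.
C, E → F: restricted closure across fragments reaches F.
Every dependency is enforceable on the fragments, so the decomposition is dependency-preserving.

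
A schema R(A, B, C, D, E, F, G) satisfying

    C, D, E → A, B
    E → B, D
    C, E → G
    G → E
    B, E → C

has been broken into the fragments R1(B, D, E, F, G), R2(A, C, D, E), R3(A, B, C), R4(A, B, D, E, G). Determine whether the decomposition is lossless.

Yes

Chase test. Columns are A, B, C, D, E, F, G; row i has aⱼ where attribute j ∈ Ri, else bᵢⱼ.
Initial tableau (one row per fragment):
  row 1: b11 a2 b13 a4 a5 a6 a7
  row 2: a1 b22 a3 a4 a5 b26 b27
  row 3: a1 a2 a3 b34 b35 b36 b37
  row 4: a1 a2 b43 a4 a5 b46 a7
Rows 1 and 2 agree on E; apply E→B, D and equate their B, D entries.
Rows 1 and 2 agree on B, E; apply B, E→C and equate their C entries.
Rows 1 and 4 agree on B, E; apply B, E→C and equate their C entries.
Rows 1 and 2 agree on C, D, E; apply C, D, E→A, B and equate their A, B entries.
Rows 1 and 2 agree on C, E; apply C, E→G and equate their G entries.
Row 1 is now all distinguished symbols — the join is lossless.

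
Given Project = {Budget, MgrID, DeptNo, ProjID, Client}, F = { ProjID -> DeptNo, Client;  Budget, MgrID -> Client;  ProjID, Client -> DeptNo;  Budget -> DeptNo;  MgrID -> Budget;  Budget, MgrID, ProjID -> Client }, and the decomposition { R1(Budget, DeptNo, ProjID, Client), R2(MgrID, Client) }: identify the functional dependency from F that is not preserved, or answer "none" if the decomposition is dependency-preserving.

Check MgrID → Budget: no single fragment contains all of {Budget, MgrID}, and the restricted closure of {MgrID} across the fragments never reaches {Budget}.
ProjID → DeptNo, Client is preserved.
Budget, MgrID → Client is preserved.
ProjID, Client → DeptNo is preserved.
Budget → DeptNo is preserved.
Budget, MgrID, ProjID → Client is preserved.

MgrID -> Budget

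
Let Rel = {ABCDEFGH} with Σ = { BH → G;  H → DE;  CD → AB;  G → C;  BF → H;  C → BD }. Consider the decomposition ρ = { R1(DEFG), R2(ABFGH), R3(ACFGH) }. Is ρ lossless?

Chase test. Columns are ABCDEFGH; row i has aⱼ where attribute j ∈ Ri, else bᵢⱼ.
Initial tableau (one row per fragment):
  row 1: b11 b12 b13 a4 a5 a6 a7 b18
  row 2: a1 a2 b23 b24 b25 a6 a7 a8
  row 3: a1 b32 a3 b34 b35 a6 a7 a8
Rows 2 and 3 agree on H; apply H→DE and equate their DE entries.
Rows 1 and 2 agree on G; apply G→C and equate their C entries.
Rows 1 and 3 agree on G; apply G→C and equate their C entries.
Rows 1 and 2 agree on C; apply C→BD and equate their BD entries.
Rows 1 and 3 agree on C; apply C→BD and equate their BD entries.
Rows 1 and 2 agree on CD; apply CD→AB and equate their AB entries.
Rows 1 and 2 agree on BF; apply BF→H and equate their H entries.
Rows 1 and 2 agree on H; apply H→DE and equate their DE entries.
Row 1 is now all distinguished symbols — the join is lossless.

Yes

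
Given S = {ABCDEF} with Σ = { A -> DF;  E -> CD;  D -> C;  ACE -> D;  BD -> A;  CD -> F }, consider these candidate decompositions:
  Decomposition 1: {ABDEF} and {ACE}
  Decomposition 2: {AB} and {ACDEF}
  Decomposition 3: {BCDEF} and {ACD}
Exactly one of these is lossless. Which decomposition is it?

Decomposition 1

Decomposition 1: common = {AE}, closure = {ACDEF} → lossless.
Decomposition 2: common = {A}, closure = {ACDF} → lossy.
Decomposition 3: common = {CD}, closure = {CDF} → lossy.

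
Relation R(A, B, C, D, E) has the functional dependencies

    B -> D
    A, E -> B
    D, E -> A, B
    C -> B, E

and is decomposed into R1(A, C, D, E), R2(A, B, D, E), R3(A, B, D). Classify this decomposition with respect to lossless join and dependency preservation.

lossless and dependency-preserving

Lossless test (chase): Rows 1 and 2 agree on A, E; apply A, E→B and equate their B entries. Row 1 is now all distinguished symbols — the join is lossless.
Dependency preservation: C → B, E is not contained in any single fragment, but the restricted closure of its left-hand side across the fragments still reaches the right-hand side; the remaining FDs each lie inside some fragment. All dependencies are preserved.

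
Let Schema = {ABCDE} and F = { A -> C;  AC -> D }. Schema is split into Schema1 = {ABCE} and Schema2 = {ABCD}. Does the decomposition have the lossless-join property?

Yes

Common attributes: Schema1 ∩ Schema2 = {ABC}.
Closure of {ABC}: AC → D applies, adding D. So (ABC)⁺ = {ABCD}.
This closure contains every attribute of Schema2, so Schema1 ∩ Schema2 → Schema2. The join is lossless.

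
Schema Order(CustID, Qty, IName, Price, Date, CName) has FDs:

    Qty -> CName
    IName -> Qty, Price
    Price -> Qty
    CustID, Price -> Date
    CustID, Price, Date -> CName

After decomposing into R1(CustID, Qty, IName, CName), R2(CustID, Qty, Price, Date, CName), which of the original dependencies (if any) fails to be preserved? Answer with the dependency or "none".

IName -> Qty, Price

Check IName → Qty, Price: no single fragment contains all of {Qty, IName, Price}, and the restricted closure of {IName} across the fragments never reaches {Qty, Price}.
Qty → CName is preserved.
Price → Qty is preserved.
CustID, Price → Date is preserved.
CustID, Price, Date → CName is preserved.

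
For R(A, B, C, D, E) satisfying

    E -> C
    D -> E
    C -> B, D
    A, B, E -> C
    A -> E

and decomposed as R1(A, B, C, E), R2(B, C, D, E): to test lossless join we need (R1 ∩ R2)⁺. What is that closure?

R1 ∩ R2 = {B, C, E}.
C → B, D applies, adding D
Closure: {B, C, D, E}.

B, C, D, E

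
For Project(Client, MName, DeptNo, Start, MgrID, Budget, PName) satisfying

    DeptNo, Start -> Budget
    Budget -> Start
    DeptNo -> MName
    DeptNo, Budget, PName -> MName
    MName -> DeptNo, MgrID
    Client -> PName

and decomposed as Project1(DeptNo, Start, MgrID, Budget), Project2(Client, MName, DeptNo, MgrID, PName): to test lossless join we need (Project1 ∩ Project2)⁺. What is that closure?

Project1 ∩ Project2 = {DeptNo, MgrID}.
DeptNo → MName applies, adding MName
Closure: {MName, DeptNo, MgrID}.

MName, DeptNo, MgrID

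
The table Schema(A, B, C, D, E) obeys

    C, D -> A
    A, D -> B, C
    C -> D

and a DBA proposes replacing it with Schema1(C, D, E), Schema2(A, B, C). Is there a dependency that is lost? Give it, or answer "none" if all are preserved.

A, D -> B, C

Check A, D → B, C: no single fragment contains all of {A, B, C, D}, and the restricted closure of {A, D} across the fragments never reaches {B, C}.
C, D → A is preserved.
C → D is preserved.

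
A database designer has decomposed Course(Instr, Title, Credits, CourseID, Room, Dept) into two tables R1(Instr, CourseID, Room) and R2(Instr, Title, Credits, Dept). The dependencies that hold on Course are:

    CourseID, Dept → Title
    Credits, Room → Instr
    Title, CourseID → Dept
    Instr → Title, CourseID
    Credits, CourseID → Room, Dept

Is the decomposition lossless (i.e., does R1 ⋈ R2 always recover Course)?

Common attributes: R1 ∩ R2 = {Instr}.
Closure of {Instr}: Instr → Title, CourseID applies, adding Title, CourseID; Title, CourseID → Dept applies, adding Dept. So (Instr)⁺ = {Instr, Title, CourseID, Dept}.
The closure contains neither all of R1 = {Instr, CourseID, Room} nor all of R2 = {Instr, Title, Credits, Dept}, so the common attributes are not a superkey of either fragment. The join is lossy.

No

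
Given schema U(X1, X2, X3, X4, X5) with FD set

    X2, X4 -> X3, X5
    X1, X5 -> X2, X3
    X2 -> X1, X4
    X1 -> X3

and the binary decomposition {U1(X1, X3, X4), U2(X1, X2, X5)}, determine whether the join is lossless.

Common attributes: U1 ∩ U2 = {X1}.
Closure of {X1}: X1 → X3 applies, adding X3. So (X1)⁺ = {X1, X3}.
The closure contains neither all of U1 = {X1, X3, X4} nor all of U2 = {X1, X2, X5}, so the common attributes are not a superkey of either fragment. The join is lossy.

No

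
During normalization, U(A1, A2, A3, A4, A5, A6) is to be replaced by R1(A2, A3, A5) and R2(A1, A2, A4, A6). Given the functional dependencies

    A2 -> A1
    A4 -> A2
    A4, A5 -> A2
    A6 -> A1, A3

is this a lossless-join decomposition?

No

Common attributes: R1 ∩ R2 = {A2}.
Closure of {A2}: A2 → A1 applies, adding A1. So (A2)⁺ = {A1, A2}.
The closure contains neither all of R1 = {A2, A3, A5} nor all of R2 = {A1, A2, A4, A6}, so the common attributes are not a superkey of either fragment. The join is lossy.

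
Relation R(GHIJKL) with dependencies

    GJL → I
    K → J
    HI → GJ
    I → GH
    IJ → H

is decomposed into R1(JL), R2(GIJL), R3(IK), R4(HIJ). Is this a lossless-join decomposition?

No

Chase test. Columns are GHIJKL; row i has aⱼ where attribute j ∈ Ri, else bᵢⱼ.
Initial tableau (one row per fragment):
  row 1: b11 b12 b13 a4 b15 a6
  row 2: a1 b22 a3 a4 b25 a6
  row 3: b31 b32 a3 b34 a5 b36
  row 4: b41 a2 a3 a4 b45 b46
Rows 2 and 3 agree on I; apply I→GH and equate their GH entries.
Rows 2 and 4 agree on I; apply I→GH and equate their GH entries.
Rows 2 and 3 agree on HI; apply HI→GJ and equate their GJ entries.
No row becomes fully distinguished — the join is lossy.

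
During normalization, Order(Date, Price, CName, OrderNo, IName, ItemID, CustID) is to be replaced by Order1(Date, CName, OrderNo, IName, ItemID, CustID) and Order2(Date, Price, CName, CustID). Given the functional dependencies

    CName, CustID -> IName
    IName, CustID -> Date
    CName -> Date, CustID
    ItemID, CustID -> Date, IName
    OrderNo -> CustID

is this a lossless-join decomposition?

No

Common attributes: Order1 ∩ Order2 = {Date, CName, CustID}.
Closure of {Date, CName, CustID}: CName, CustID → IName applies, adding IName. So (Date, CName, CustID)⁺ = {Date, CName, IName, CustID}.
The closure contains neither all of Order1 = {Date, CName, OrderNo, IName, ItemID, CustID} nor all of Order2 = {Date, Price, CName, CustID}, so the common attributes are not a superkey of either fragment. The join is lossy.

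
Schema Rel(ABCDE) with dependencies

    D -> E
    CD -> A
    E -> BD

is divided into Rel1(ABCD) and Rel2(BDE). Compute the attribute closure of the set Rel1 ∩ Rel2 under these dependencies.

BDE

Rel1 ∩ Rel2 = {BD}.
D → E applies, adding E
Closure: {BDE}.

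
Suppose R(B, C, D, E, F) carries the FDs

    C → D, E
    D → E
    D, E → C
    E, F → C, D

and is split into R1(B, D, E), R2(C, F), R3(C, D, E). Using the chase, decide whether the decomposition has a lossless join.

No

Chase test. Columns are B, C, D, E, F; row i has aⱼ where attribute j ∈ Ri, else bᵢⱼ.
Initial tableau (one row per fragment):
  row 1: a1 b12 a3 a4 b15
  row 2: b21 a2 b23 b24 a5
  row 3: b31 a2 a3 a4 b35
Rows 2 and 3 agree on C; apply C→D, E and equate their D, E entries.
Rows 1 and 2 agree on D, E; apply D, E→C and equate their C entries.
No row becomes fully distinguished — the join is lossy.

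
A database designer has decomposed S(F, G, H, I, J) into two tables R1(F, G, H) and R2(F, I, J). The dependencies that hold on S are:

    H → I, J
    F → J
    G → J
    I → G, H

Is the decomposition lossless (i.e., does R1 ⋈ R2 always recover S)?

Common attributes: R1 ∩ R2 = {F}.
Closure of {F}: F → J applies, adding J. So (F)⁺ = {F, J}.
The closure contains neither all of R1 = {F, G, H} nor all of R2 = {F, I, J}, so the common attributes are not a superkey of either fragment. The join is lossy.

No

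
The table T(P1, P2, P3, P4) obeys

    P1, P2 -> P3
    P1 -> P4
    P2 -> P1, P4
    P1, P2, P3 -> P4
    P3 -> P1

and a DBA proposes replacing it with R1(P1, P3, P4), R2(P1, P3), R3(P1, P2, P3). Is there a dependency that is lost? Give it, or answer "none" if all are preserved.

P1, P2 → P3 lies within R3.
P1 → P4 lies within R1.
P2 → P1, P4: restricted closure across fragments reaches P1, P4.
P1, P2, P3 → P4: restricted closure across fragments reaches P4.
P3 → P1 lies within R1.
Every dependency is enforceable on the fragments, so the decomposition is dependency-preserving.

none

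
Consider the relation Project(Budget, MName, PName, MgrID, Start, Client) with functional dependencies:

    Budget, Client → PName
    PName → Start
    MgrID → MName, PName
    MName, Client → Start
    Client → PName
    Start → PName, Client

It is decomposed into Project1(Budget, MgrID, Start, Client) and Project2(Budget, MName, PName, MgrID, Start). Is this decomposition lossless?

Yes

Common attributes: Project1 ∩ Project2 = {Budget, MgrID, Start}.
Closure of {Budget, MgrID, Start}: MgrID → MName, PName applies, adding MName, PName; Start → PName, Client applies, adding Client. So (Budget, MgrID, Start)⁺ = {Budget, MName, PName, MgrID, Start, Client}.
This closure contains every attribute of Project1, so Project1 ∩ Project2 → Project1. The join is lossless.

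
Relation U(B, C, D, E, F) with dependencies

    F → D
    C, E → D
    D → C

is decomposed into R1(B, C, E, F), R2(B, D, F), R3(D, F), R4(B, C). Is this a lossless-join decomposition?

Chase test. Columns are B, C, D, E, F; row i has aⱼ where attribute j ∈ Ri, else bᵢⱼ.
Initial tableau (one row per fragment):
  row 1: a1 a2 b13 a4 a5
  row 2: a1 b22 a3 b24 a5
  row 3: b31 b32 a3 b34 a5
  row 4: a1 a2 b43 b44 b45
Rows 1 and 2 agree on F; apply F→D and equate their D entries.
Rows 1 and 2 agree on D; apply D→C and equate their C entries.
Rows 1 and 3 agree on D; apply D→C and equate their C entries.
Row 1 is now all distinguished symbols — the join is lossless.

Yes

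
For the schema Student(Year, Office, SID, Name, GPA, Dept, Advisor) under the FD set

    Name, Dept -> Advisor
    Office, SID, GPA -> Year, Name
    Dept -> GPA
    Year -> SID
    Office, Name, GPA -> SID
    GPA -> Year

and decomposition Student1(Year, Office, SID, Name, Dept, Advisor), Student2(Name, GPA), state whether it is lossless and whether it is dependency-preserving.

Lossless test: (Name)⁺ = {Name}, which is a superkey of neither fragment — lossy.
Dependency preservation: the restricted closure of {Office, SID, GPA} across the fragments never reaches {Year, Name}, so Office, SID, GPA → Year, Name cannot be enforced without a join — not preserved.

lossy and not dependency-preserving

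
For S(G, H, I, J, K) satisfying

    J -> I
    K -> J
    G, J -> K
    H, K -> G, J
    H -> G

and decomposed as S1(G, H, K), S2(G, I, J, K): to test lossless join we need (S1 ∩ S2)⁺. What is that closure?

S1 ∩ S2 = {G, K}.
K → J applies, adding J
J → I applies, adding I
Closure: {G, I, J, K}.

G, I, J, K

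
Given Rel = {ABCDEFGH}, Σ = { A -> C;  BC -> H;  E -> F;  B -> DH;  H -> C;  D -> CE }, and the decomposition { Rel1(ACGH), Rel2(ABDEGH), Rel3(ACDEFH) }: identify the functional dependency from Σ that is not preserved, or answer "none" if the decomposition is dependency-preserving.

none

A → C lies within Rel1.
BC → H: restricted closure across fragments reaches H.
E → F lies within Rel3.
B → DH lies within Rel2.
H → C lies within Rel1.
D → CE lies within Rel3.
Every dependency is enforceable on the fragments, so the decomposition is dependency-preserving.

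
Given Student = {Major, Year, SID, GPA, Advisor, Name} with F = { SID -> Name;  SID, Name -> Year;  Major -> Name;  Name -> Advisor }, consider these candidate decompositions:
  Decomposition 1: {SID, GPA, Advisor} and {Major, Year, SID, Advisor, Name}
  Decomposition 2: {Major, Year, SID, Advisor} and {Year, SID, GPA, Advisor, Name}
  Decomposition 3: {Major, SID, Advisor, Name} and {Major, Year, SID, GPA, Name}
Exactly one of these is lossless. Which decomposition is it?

Decomposition 3

Decomposition 1: common = {SID, Advisor}, closure = {Year, SID, Advisor, Name} → lossy.
Decomposition 2: common = {Year, SID, Advisor}, closure = {Year, SID, Advisor, Name} → lossy.
Decomposition 3: common = {Major, SID, Name}, closure = {Major, Year, SID, Advisor, Name} → lossless.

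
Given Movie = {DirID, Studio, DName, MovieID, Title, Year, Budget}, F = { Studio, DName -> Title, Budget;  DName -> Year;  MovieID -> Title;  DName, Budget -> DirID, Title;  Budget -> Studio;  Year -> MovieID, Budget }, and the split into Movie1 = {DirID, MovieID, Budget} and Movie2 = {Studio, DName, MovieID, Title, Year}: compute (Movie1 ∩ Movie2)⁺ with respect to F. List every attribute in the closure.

Movie1 ∩ Movie2 = {MovieID}.
MovieID → Title applies, adding Title
Closure: {MovieID, Title}.

MovieID, Title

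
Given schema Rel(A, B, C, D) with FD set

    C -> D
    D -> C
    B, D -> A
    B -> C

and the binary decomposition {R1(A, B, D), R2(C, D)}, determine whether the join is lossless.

Common attributes: R1 ∩ R2 = {D}.
Closure of {D}: D → C applies, adding C. So (D)⁺ = {C, D}.
This closure contains every attribute of R2, so R1 ∩ R2 → R2. The join is lossless.

Yes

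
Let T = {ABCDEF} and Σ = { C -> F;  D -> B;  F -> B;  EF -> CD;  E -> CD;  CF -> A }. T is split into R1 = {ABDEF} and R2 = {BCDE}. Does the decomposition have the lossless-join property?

Common attributes: R1 ∩ R2 = {BDE}.
Closure of {BDE}: E → CD applies, adding C; C → F applies, adding F; CF → A applies, adding A. So (BDE)⁺ = {ABCDEF}.
This closure contains every attribute of R1, so R1 ∩ R2 → R1. The join is lossless.

Yes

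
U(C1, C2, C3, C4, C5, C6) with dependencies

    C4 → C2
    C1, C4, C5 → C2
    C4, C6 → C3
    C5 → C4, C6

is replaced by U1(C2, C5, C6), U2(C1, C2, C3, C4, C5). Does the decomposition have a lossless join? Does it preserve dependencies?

lossless but not dependency-preserving

Lossless test: (C2, C5)⁺ = {C2, C3, C4, C5, C6}, which contains all of one fragment — lossless.
Dependency preservation: the restricted closure of {C4, C6} across the fragments never reaches {C3}, so C4, C6 → C3 cannot be enforced without a join — not preserved.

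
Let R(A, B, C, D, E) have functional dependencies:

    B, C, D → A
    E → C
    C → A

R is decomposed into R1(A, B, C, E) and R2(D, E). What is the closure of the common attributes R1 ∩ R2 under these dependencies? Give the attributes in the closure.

R1 ∩ R2 = {E}.
E → C applies, adding C
C → A applies, adding A
Closure: {A, C, E}.

A, C, E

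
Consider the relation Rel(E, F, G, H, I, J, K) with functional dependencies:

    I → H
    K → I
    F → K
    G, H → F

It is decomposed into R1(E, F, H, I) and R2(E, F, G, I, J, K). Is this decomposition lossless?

Yes

Common attributes: R1 ∩ R2 = {E, F, I}.
Closure of {E, F, I}: I → H applies, adding H; F → K applies, adding K. So (E, F, I)⁺ = {E, F, H, I, K}.
This closure contains every attribute of R1, so R1 ∩ R2 → R1. The join is lossless.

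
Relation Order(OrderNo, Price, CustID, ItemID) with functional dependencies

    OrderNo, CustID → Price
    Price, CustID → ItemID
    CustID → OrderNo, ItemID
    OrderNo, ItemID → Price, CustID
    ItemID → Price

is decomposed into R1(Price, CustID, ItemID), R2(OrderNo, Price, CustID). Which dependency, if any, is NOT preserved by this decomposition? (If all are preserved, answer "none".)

Check OrderNo, ItemID → Price, CustID: no single fragment contains all of {OrderNo, Price, CustID, ItemID}, and the restricted closure of {OrderNo, ItemID} across the fragments never reaches {Price, CustID}.
OrderNo, CustID → Price is preserved.
Price, CustID → ItemID is preserved.
CustID → OrderNo, ItemID is preserved.
ItemID → Price is preserved.

OrderNo, ItemID → Price, CustID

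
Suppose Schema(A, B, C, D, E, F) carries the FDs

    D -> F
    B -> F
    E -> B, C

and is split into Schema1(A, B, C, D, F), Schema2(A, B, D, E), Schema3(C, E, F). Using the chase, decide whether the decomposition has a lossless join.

Yes

Chase test. Columns are A, B, C, D, E, F; row i has aⱼ where attribute j ∈ Schemai, else bᵢⱼ.
Initial tableau (one row per fragment):
  row 1: a1 a2 a3 a4 b15 a6
  row 2: a1 a2 b23 a4 a5 b26
  row 3: b31 b32 a3 b34 a5 a6
Rows 1 and 2 agree on D; apply D→F and equate their F entries.
Rows 2 and 3 agree on E; apply E→B, C and equate their B, C entries.
Row 2 is now all distinguished symbols — the join is lossless.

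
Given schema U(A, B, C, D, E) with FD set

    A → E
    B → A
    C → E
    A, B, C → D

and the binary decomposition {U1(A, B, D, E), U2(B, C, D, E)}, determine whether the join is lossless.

Yes

Common attributes: U1 ∩ U2 = {B, D, E}.
Closure of {B, D, E}: B → A applies, adding A. So (B, D, E)⁺ = {A, B, D, E}.
This closure contains every attribute of U1, so U1 ∩ U2 → U1. The join is lossless.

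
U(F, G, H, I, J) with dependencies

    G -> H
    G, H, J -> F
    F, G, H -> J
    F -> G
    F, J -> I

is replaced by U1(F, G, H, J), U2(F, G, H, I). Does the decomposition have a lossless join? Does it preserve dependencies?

Lossless test: (F, G, H)⁺ = {F, G, H, I, J}, which contains all of one fragment — lossless.
Dependency preservation: F, J → I is not contained in any single fragment, but the restricted closure of its left-hand side across the fragments still reaches the right-hand side; the remaining FDs each lie inside some fragment. All dependencies are preserved.

lossless and dependency-preserving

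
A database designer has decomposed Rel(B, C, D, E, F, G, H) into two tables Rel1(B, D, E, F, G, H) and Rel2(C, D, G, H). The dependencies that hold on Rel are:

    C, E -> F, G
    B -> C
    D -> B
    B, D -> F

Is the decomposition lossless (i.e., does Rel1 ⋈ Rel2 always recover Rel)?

Yes

Common attributes: Rel1 ∩ Rel2 = {D, G, H}.
Closure of {D, G, H}: D → B applies, adding B; B, D → F applies, adding F; B → C applies, adding C. So (D, G, H)⁺ = {B, C, D, F, G, H}.
This closure contains every attribute of Rel2, so Rel1 ∩ Rel2 → Rel2. The join is lossless.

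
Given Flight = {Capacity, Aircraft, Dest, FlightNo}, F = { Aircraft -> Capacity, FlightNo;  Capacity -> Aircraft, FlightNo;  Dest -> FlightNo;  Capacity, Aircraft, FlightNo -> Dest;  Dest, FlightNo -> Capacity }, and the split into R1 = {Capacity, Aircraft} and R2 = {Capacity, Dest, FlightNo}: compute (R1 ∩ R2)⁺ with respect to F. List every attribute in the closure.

R1 ∩ R2 = {Capacity}.
Capacity → Aircraft, FlightNo applies, adding Aircraft, FlightNo
Capacity, Aircraft, FlightNo → Dest applies, adding Dest
Closure: {Capacity, Aircraft, Dest, FlightNo}.

Capacity, Aircraft, Dest, FlightNo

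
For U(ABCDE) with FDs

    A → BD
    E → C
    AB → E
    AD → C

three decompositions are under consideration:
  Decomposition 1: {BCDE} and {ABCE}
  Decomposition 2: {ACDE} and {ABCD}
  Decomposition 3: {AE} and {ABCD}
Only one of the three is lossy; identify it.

Decomposition 1: common = {BCE}, closure = {BCE} → lossy.
Decomposition 2: common = {ACD}, closure = {ABCDE} → lossless.
Decomposition 3: common = {A}, closure = {ABCDE} → lossless.

Decomposition 1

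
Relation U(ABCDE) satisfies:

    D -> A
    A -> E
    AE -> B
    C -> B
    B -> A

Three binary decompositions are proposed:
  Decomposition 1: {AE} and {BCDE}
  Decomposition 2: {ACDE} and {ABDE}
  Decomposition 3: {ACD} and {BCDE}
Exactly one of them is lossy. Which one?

Decomposition 1: common = {E}, closure = {E} → lossy.
Decomposition 2: common = {ADE}, closure = {ABDE} → lossless.
Decomposition 3: common = {CD}, closure = {ABCDE} → lossless.

Decomposition 1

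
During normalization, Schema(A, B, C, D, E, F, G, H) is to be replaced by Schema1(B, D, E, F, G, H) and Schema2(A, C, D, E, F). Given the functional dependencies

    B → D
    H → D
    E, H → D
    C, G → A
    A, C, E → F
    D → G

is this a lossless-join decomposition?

No

Common attributes: Schema1 ∩ Schema2 = {D, E, F}.
Closure of {D, E, F}: D → G applies, adding G. So (D, E, F)⁺ = {D, E, F, G}.
The closure contains neither all of Schema1 = {B, D, E, F, G, H} nor all of Schema2 = {A, C, D, E, F}, so the common attributes are not a superkey of either fragment. The join is lossy.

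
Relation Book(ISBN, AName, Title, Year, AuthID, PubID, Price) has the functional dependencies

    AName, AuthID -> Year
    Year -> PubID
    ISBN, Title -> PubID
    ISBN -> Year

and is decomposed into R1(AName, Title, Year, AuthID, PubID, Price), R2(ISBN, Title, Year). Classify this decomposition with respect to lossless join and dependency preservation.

lossy but dependency-preserving

Lossless test: (Title, Year)⁺ = {Title, Year, PubID}, which is a superkey of neither fragment — lossy.
Dependency preservation: ISBN, Title → PubID is not contained in any single fragment, but the restricted closure of its left-hand side across the fragments still reaches the right-hand side; the remaining FDs each lie inside some fragment. All dependencies are preserved.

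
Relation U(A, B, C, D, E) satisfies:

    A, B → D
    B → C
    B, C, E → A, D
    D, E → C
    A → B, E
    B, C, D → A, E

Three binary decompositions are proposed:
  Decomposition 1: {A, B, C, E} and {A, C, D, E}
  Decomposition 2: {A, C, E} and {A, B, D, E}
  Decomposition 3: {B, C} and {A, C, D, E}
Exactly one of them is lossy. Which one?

Decomposition 3

Decomposition 1: common = {A, C, E}, closure = {A, B, C, D, E} → lossless.
Decomposition 2: common = {A, E}, closure = {A, B, C, D, E} → lossless.
Decomposition 3: common = {C}, closure = {C} → lossy.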